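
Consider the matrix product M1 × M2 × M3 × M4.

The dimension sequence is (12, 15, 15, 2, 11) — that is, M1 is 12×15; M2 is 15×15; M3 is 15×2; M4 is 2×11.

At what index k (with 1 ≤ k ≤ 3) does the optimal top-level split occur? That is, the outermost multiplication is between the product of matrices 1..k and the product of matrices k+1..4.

3

Adjacent pairs: M1M2 = 12·15·15 = 2700; M2M3 = 15·15·2 = 450; M3M4 = 15·2·11 = 330.
Length 3: M1..M3: k=1: 0+450+12·15·2=810; k=2: 2700+0+12·15·2=3060 → min 810 | M2..M4: k=2: 0+330+15·15·11=2805; k=3: 450+0+15·2·11=780 → min 780.
Top-level splits: k=1: (M1..M1)·(M2..M4) → 0+780+12·15·11 = 2760; k=2: (M1..M2)·(M3..M4) → 2700+330+12·15·11 = 5010; k=3: (M1..M3)·(M4..M4) → 810+0+12·2·11 = 1074.
Best split is after M3, i.e. k = 3.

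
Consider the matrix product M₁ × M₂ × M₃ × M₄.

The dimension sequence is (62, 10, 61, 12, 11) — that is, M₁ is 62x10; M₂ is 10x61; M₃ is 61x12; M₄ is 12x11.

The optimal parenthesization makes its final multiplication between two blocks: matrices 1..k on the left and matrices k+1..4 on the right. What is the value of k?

1

Adjacent pairs: M₁M₂ = 62·10·61 = 37820; M₂M₃ = 10·61·12 = 7320; M₃M₄ = 61·12·11 = 8052.
Length 3: M₁..M₃: k=1: 0+7320+62·10·12=14760; k=2: 37820+0+62·61·12=83204 → min 14760 | M₂..M₄: k=2: 0+8052+10·61·11=14762; k=3: 7320+0+10·12·11=8640 → min 8640.
Top-level splits: k=1: (M₁..M₁)·(M₂..M₄) → 0+8640+62·10·11 = 15460; k=2: (M₁..M₂)·(M₃..M₄) → 37820+8052+62·61·11 = 87474; k=3: (M₁..M₃)·(M₄..M₄) → 14760+0+62·12·11 = 22944.
Best split is after M₁, i.e. k = 1.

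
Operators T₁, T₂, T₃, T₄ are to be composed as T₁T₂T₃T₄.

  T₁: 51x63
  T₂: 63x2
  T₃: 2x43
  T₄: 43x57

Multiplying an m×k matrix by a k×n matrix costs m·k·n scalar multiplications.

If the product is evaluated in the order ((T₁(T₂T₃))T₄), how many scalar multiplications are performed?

(T₂T₃): 63×2 by 2×43 → 63×43, cost 63·2·43 = 5418
(T₁(T₂T₃)): 51×63 by 63×43 → 51×43, cost 51·63·43 = 138159; cumulative 143577
((T₁(T₂T₃))T₄): 51×43 by 43×57 → 51×57, cost 51·43·57 = 125001; cumulative 268578
Total: 268578 scalar multiplications.

268578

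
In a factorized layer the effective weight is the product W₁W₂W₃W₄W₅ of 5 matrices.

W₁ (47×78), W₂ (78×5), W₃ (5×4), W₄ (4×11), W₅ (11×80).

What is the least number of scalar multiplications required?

Adjacent pairs: W₁W₂ = 47·78·5 = 18330; W₂W₃ = 78·5·4 = 1560; W₃W₄ = 5·4·11 = 220; W₄W₅ = 4·11·80 = 3520.
Length 3: W₁..W₃: k=1: 0+1560+47·78·4=16224; k=2: 18330+0+47·5·4=19270 → min 16224 | W₂..W₄: k=2: 0+220+78·5·11=4510; k=3: 1560+0+78·4·11=4992 → min 4510 | W₃..W₅: k=3: 0+3520+5·4·80=5120; k=4: 220+0+5·11·80=4620 → min 4620.
Length 4: W₁..W₄: k=1: 0+4510+47·78·11=44836; k=2: 18330+220+47·5·11=21135; k=3: 16224+0+47·4·11=18292 → min 18292 | W₂..W₅: k=2: 0+4620+78·5·80=35820; k=3: 1560+3520+78·4·80=30040; k=4: 4510+0+78·11·80=73150 → min 30040.
Length 5: W₁..W₅: k=1: 0+30040+47·78·80=323320; k=2: 18330+4620+47·5·80=41750; k=3: 16224+3520+47·4·80=34784; k=4: 18292+0+47·11·80=59652 → min 34784.
Optimal order: ((W₁(W₂W₃))(W₄W₅)) with cost 34784.

34784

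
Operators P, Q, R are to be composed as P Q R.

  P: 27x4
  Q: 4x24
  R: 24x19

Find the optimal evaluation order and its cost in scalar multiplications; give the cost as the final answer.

3876

(P (Q R)): cost 3876.
((P Q) R): cost 14904.
Optimal: (P (Q R)) with cost 3876.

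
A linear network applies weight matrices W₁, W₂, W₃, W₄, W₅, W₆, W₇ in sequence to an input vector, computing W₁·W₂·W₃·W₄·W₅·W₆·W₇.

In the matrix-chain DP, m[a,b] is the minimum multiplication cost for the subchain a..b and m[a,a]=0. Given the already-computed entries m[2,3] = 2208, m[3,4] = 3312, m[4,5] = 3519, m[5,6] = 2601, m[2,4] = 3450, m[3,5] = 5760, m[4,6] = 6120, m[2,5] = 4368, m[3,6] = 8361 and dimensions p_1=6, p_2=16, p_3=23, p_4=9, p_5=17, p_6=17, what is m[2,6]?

6102

m[2,6] = min over k∈[2,5] of m[2,k]+m[k+1,6]+p_{1}·p_k·p_{6}.
k=2: 0 + 8361 + 6·16·17 = 9993; k=3: 2208 + 6120 + 6·23·17 = 10674; k=4: 3450 + 2601 + 6·9·17 = 6969; k=5: 4368 + 0 + 6·17·17 = 6102.
Minimum: 6102 at k=5.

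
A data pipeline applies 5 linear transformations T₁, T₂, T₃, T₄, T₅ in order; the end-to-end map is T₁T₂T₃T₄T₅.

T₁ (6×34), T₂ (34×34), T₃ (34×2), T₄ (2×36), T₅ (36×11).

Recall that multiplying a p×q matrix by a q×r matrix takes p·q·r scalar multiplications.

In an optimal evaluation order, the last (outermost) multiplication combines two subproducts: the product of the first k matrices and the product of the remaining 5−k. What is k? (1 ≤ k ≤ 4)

Adjacent pairs: T₁T₂ = 6·34·34 = 6936; T₂T₃ = 34·34·2 = 2312; T₃T₄ = 34·2·36 = 2448; T₄T₅ = 2·36·11 = 792.
Length 3: T₁..T₃: k=1: 0+2312+6·34·2=2720; k=2: 6936+0+6·34·2=7344 → min 2720 | T₂..T₄: k=2: 0+2448+34·34·36=44064; k=3: 2312+0+34·2·36=4760 → min 4760 | T₃..T₅: k=3: 0+792+34·2·11=1540; k=4: 2448+0+34·36·11=15912 → min 1540.
Length 4: T₁..T₄: k=1: 0+4760+6·34·36=12104; k=2: 6936+2448+6·34·36=16728; k=3: 2720+0+6·2·36=3152 → min 3152 | T₂..T₅: k=2: 0+1540+34·34·11=14256; k=3: 2312+792+34·2·11=3852; k=4: 4760+0+34·36·11=18224 → min 3852.
Top-level splits: k=1: (T₁..T₁)·(T₂..T₅) → 0+3852+6·34·11 = 6096; k=2: (T₁..T₂)·(T₃..T₅) → 6936+1540+6·34·11 = 10720; k=3: (T₁..T₃)·(T₄..T₅) → 2720+792+6·2·11 = 3644; k=4: (T₁..T₄)·(T₅..T₅) → 3152+0+6·36·11 = 5528.
Best split is after T₃, i.e. k = 3.

3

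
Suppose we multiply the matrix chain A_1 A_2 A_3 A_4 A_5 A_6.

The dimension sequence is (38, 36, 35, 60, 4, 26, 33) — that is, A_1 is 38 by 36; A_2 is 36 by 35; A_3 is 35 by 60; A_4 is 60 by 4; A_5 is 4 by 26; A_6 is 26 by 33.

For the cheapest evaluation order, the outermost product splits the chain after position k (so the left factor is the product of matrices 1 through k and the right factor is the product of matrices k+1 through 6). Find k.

4

Adjacent pairs: A_1A_2 = 38·36·35 = 47880; A_2A_3 = 36·35·60 = 75600; A_3A_4 = 35·60·4 = 8400; A_4A_5 = 60·4·26 = 6240; A_5A_6 = 4·26·33 = 3432.
Length 3: A_1..A_3: k=1: 0+75600+38·36·60=157680; k=2: 47880+0+38·35·60=127680 → min 127680 | A_2..A_4: k=2: 0+8400+36·35·4=13440; k=3: 75600+0+36·60·4=84240 → min 13440 | A_3..A_5: k=3: 0+6240+35·60·26=60840; k=4: 8400+0+35·4·26=12040 → min 12040 | A_4..A_6: k=4: 0+3432+60·4·33=11352; k=5: 6240+0+60·26·33=57720 → min 11352.
Length 4: A_1..A_4: k=1: 0+13440+38·36·4=18912; k=2: 47880+8400+38·35·4=61600; k=3: 127680+0+38·60·4=136800 → min 18912 | A_2..A_5: k=2: 0+12040+36·35·26=44800; k=3: 75600+6240+36·60·26=138000; k=4: 13440+0+36·4·26=17184 → min 17184 | A_3..A_6: k=3: 0+11352+35·60·33=80652; k=4: 8400+3432+35·4·33=16452; k=5: 12040+0+35·26·33=42070 → min 16452.
Length 5: A_1..A_5: k=1: 0+17184+38·36·26=52752; k=2: 47880+12040+38·35·26=94500; k=3: 127680+6240+38·60·26=193200; k=4: 18912+0+38·4·26=22864 → min 22864 | A_2..A_6: k=2: 0+16452+36·35·33=58032; k=3: 75600+11352+36·60·33=158232; k=4: 13440+3432+36·4·33=21624; k=5: 17184+0+36·26·33=48072 → min 21624.
Top-level splits: k=1: (A_1..A_1)·(A_2..A_6) → 0+21624+38·36·33 = 66768; k=2: (A_1..A_2)·(A_3..A_6) → 47880+16452+38·35·33 = 108222; k=3: (A_1..A_3)·(A_4..A_6) → 127680+11352+38·60·33 = 214272; k=4: (A_1..A_4)·(A_5..A_6) → 18912+3432+38·4·33 = 27360; k=5: (A_1..A_5)·(A_6..A_6) → 22864+0+38·26·33 = 55468.
Best split is after A_4, i.e. k = 4.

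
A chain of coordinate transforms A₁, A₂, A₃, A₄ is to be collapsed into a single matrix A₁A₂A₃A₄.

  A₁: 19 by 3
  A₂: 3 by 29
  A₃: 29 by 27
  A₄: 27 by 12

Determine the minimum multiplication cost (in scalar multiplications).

Adjacent pairs: A₁A₂ = 19·3·29 = 1653; A₂A₃ = 3·29·27 = 2349; A₃A₄ = 29·27·12 = 9396.
Length 3: A₁..A₃: k=1: 0+2349+19·3·27=3888; k=2: 1653+0+19·29·27=16530 → min 3888 | A₂..A₄: k=2: 0+9396+3·29·12=10440; k=3: 2349+0+3·27·12=3321 → min 3321.
Length 4: A₁..A₄: k=1: 0+3321+19·3·12=4005; k=2: 1653+9396+19·29·12=17661; k=3: 3888+0+19·27·12=10044 → min 4005.
Optimal order: (A₁((A₂A₃)A₄)) with cost 4005.

4005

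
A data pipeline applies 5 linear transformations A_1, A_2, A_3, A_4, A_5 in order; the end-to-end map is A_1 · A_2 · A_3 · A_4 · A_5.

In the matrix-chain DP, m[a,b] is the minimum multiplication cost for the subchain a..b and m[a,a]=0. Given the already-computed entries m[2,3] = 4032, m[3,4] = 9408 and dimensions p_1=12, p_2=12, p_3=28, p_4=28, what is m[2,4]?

13440

m[2,4] = min over k∈[2,3] of m[2,k]+m[k+1,4]+p_{1}·p_k·p_{4}.
k=2: 0 + 9408 + 12·12·28 = 13440; k=3: 4032 + 0 + 12·28·28 = 13440.
Minimum: 13440 at k=2.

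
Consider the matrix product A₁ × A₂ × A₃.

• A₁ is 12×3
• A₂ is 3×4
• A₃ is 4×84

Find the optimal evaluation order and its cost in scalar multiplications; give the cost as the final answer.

(A₁ × (A₂ × A₃)): cost 4032.
((A₁ × A₂) × A₃): cost 4176.
Optimal: (A₁ × (A₂ × A₃)) with cost 4032.

4032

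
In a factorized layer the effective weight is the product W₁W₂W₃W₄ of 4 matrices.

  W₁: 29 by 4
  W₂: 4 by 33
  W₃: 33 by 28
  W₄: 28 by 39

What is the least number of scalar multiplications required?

12588

Adjacent pairs: W₁W₂ = 29·4·33 = 3828; W₂W₃ = 4·33·28 = 3696; W₃W₄ = 33·28·39 = 36036.
Length 3: W₁..W₃: k=1: 0+3696+29·4·28=6944; k=2: 3828+0+29·33·28=30624 → min 6944 | W₂..W₄: k=2: 0+36036+4·33·39=41184; k=3: 3696+0+4·28·39=8064 → min 8064.
Length 4: W₁..W₄: k=1: 0+8064+29·4·39=12588; k=2: 3828+36036+29·33·39=77187; k=3: 6944+0+29·28·39=38612 → min 12588.
Optimal order: (W₁((W₂W₃)W₄)) with cost 12588.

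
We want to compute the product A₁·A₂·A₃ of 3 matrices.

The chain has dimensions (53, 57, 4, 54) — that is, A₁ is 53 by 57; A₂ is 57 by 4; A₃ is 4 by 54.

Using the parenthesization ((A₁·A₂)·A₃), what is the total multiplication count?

(A₁·A₂): 53×57 by 57×4 → 53×4, cost 53·57·4 = 12084
((A₁·A₂)·A₃): 53×4 by 4×54 → 53×54, cost 53·4·54 = 11448; cumulative 23532
Total: 23532 scalar multiplications.

23532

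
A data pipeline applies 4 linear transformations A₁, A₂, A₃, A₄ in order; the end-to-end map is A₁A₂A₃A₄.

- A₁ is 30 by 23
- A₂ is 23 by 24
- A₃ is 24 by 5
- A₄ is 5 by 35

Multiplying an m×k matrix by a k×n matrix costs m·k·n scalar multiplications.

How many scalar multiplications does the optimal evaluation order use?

Adjacent pairs: A₁A₂ = 30·23·24 = 16560; A₂A₃ = 23·24·5 = 2760; A₃A₄ = 24·5·35 = 4200.
Length 3: A₁..A₃: k=1: 0+2760+30·23·5=6210; k=2: 16560+0+30·24·5=20160 → min 6210 | A₂..A₄: k=2: 0+4200+23·24·35=23520; k=3: 2760+0+23·5·35=6785 → min 6785.
Length 4: A₁..A₄: k=1: 0+6785+30·23·35=30935; k=2: 16560+4200+30·24·35=45960; k=3: 6210+0+30·5·35=11460 → min 11460.
Optimal order: ((A₁(A₂A₃))A₄) with cost 11460.

11460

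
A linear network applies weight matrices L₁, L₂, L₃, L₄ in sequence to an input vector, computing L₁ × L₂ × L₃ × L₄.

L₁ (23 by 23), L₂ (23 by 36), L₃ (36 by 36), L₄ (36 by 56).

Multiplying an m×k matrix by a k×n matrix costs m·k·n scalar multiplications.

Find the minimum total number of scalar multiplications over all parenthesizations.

95220

Adjacent pairs: L₁L₂ = 23·23·36 = 19044; L₂L₃ = 23·36·36 = 29808; L₃L₄ = 36·36·56 = 72576.
Length 3: L₁..L₃: k=1: 0+29808+23·23·36=48852; k=2: 19044+0+23·36·36=48852 → min 48852 | L₂..L₄: k=2: 0+72576+23·36·56=118944; k=3: 29808+0+23·36·56=76176 → min 76176.
Length 4: L₁..L₄: k=1: 0+76176+23·23·56=105800; k=2: 19044+72576+23·36·56=137988; k=3: 48852+0+23·36·56=95220 → min 95220.
Optimal order: ((L₁ × (L₂ × L₃)) × L₄) with cost 95220.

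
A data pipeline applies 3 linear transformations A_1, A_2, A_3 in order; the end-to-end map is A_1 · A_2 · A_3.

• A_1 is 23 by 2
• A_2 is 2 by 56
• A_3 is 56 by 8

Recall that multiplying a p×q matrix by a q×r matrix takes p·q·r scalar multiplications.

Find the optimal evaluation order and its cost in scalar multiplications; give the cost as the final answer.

1264

(A_1 · (A_2 · A_3)): cost 1264.
((A_1 · A_2) · A_3): cost 12880.
Optimal: (A_1 · (A_2 · A_3)) with cost 1264.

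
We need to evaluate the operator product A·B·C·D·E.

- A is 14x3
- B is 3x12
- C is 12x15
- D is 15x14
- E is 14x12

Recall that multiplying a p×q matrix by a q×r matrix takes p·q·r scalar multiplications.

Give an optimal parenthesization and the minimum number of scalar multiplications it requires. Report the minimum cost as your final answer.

2178

Adjacent pairs: AB = 14·3·12 = 504; BC = 3·12·15 = 540; CD = 12·15·14 = 2520; DE = 15·14·12 = 2520.
Length 3: A..C: k=1: 0+540+14·3·15=1170; k=2: 504+0+14·12·15=3024 → min 1170 | B..D: k=2: 0+2520+3·12·14=3024; k=3: 540+0+3·15·14=1170 → min 1170 | C..E: k=3: 0+2520+12·15·12=4680; k=4: 2520+0+12·14·12=4536 → min 4536.
Length 4: A..D: k=1: 0+1170+14·3·14=1758; k=2: 504+2520+14·12·14=5376; k=3: 1170+0+14·15·14=4110 → min 1758 | B..E: k=2: 0+4536+3·12·12=4968; k=3: 540+2520+3·15·12=3600; k=4: 1170+0+3·14·12=1674 → min 1674.
Length 5: A..E: k=1: 0+1674+14·3·12=2178; k=2: 504+4536+14·12·12=7056; k=3: 1170+2520+14·15·12=6210; k=4: 1758+0+14·14·12=4110 → min 2178.
Optimal parenthesization: (A·(((B·C)·D)·E)) with cost 2178.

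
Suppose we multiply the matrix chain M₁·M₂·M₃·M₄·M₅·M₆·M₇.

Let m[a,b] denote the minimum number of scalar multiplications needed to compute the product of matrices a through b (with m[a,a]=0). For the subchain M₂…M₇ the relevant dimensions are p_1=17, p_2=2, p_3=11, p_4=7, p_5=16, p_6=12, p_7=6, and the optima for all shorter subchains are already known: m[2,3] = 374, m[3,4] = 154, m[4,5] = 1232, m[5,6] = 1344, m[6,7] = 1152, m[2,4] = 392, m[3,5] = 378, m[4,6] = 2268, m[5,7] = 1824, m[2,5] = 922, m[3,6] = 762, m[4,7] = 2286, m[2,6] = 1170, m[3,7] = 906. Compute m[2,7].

m[2,7] = min over k∈[2,6] of m[2,k]+m[k+1,7]+p_{1}·p_k·p_{7}.
k=2: 0 + 906 + 17·2·6 = 1110; k=3: 374 + 2286 + 17·11·6 = 3782; k=4: 392 + 1824 + 17·7·6 = 2930; k=5: 922 + 1152 + 17·16·6 = 3706; k=6: 1170 + 0 + 17·12·6 = 2394.
Minimum: 1110 at k=2.

1110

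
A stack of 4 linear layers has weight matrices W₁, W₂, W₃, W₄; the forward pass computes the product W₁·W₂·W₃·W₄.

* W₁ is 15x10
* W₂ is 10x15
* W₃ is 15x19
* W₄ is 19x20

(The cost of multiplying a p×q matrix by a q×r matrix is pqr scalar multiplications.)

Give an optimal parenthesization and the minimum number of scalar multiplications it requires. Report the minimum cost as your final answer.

Adjacent pairs: W₁W₂ = 15·10·15 = 2250; W₂W₃ = 10·15·19 = 2850; W₃W₄ = 15·19·20 = 5700.
Length 3: W₁..W₃: k=1: 0+2850+15·10·19=5700; k=2: 2250+0+15·15·19=6525 → min 5700 | W₂..W₄: k=2: 0+5700+10·15·20=8700; k=3: 2850+0+10·19·20=6650 → min 6650.
Length 4: W₁..W₄: k=1: 0+6650+15·10·20=9650; k=2: 2250+5700+15·15·20=12450; k=3: 5700+0+15·19·20=11400 → min 9650.
Optimal parenthesization: (W₁·((W₂·W₃)·W₄)) with cost 9650.

9650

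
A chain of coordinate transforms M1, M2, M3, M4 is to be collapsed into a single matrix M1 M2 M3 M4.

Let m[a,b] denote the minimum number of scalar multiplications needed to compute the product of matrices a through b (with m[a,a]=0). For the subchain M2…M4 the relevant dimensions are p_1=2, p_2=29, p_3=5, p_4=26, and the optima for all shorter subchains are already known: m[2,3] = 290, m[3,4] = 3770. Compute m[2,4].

550

m[2,4] = min over k∈[2,3] of m[2,k]+m[k+1,4]+p_{1}·p_k·p_{4}.
k=2: 0 + 3770 + 2·29·26 = 5278; k=3: 290 + 0 + 2·5·26 = 550.
Minimum: 550 at k=3.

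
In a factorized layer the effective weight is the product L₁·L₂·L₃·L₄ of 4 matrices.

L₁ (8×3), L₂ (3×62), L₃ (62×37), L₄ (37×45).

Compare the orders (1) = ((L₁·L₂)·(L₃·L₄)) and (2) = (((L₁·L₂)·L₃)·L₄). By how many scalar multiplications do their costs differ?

93878

Order (1) = ((L₁·L₂)·(L₃·L₄)): (L₁·L₂): 8×3 by 3×62 → 8×62, cost 8·3·62 = 1488; (L₃·L₄): 62×37 by 37×45 → 62×45, cost 62·37·45 = 103230; ((L₁·L₂)·(L₃·L₄)): 8×62 by 62×45 → 8×45, cost 8·62·45 = 22320; cumulative 127038. Total 127038.
Order (2) = (((L₁·L₂)·L₃)·L₄): (L₁·L₂): 8×3 by 3×62 → 8×62, cost 8·3·62 = 1488; ((L₁·L₂)·L₃): 8×62 by 62×37 → 8×37, cost 8·62·37 = 18352; cumulative 19840; (((L₁·L₂)·L₃)·L₄): 8×37 by 37×45 → 8×45, cost 8·37·45 = 13320; cumulative 33160. Total 33160.
Difference: |127038 − 33160| = 93878.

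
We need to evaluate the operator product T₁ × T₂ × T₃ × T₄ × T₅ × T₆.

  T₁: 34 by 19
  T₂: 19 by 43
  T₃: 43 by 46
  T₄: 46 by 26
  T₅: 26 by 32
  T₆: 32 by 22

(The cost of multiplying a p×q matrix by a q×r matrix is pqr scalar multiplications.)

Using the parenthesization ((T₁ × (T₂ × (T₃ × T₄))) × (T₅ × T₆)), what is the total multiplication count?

(T₃ × T₄): 43×46 by 46×26 → 43×26, cost 43·46·26 = 51428
(T₂ × (T₃ × T₄)): 19×43 by 43×26 → 19×26, cost 19·43·26 = 21242; cumulative 72670
(T₁ × (T₂ × (T₃ × T₄))): 34×19 by 19×26 → 34×26, cost 34·19·26 = 16796; cumulative 89466
(T₅ × T₆): 26×32 by 32×22 → 26×22, cost 26·32·22 = 18304
((T₁ × (T₂ × (T₃ × T₄))) × (T₅ × T₆)): 34×26 by 26×22 → 34×22, cost 34·26·22 = 19448; cumulative 127218
Total: 127218 scalar multiplications.

127218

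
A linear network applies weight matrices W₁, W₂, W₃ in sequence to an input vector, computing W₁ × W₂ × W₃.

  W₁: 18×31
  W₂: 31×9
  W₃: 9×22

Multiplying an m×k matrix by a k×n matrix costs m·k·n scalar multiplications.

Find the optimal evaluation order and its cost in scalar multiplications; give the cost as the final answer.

(W₁ × (W₂ × W₃)): cost 18414.
((W₁ × W₂) × W₃): cost 8586.
Optimal: ((W₁ × W₂) × W₃) with cost 8586.

8586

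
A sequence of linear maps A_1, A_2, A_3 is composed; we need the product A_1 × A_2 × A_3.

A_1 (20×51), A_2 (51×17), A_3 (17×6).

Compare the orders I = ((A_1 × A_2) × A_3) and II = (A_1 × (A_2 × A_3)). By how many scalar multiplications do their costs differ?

8058

Order I = ((A_1 × A_2) × A_3): (A_1 × A_2): 20×51 by 51×17 → 20×17, cost 20·51·17 = 17340; ((A_1 × A_2) × A_3): 20×17 by 17×6 → 20×6, cost 20·17·6 = 2040; cumulative 19380. Total 19380.
Order II = (A_1 × (A_2 × A_3)): (A_2 × A_3): 51×17 by 17×6 → 51×6, cost 51·17·6 = 5202; (A_1 × (A_2 × A_3)): 20×51 by 51×6 → 20×6, cost 20·51·6 = 6120; cumulative 11322. Total 11322.
Difference: |19380 − 11322| = 8058.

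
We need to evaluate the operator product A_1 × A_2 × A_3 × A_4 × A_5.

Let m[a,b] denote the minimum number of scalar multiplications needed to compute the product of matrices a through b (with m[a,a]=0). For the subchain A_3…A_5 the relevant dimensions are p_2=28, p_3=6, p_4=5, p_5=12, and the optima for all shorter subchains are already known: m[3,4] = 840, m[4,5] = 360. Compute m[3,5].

2376

m[3,5] = min over k∈[3,4] of m[3,k]+m[k+1,5]+p_{2}·p_k·p_{5}.
k=3: 0 + 360 + 28·6·12 = 2376; k=4: 840 + 0 + 28·5·12 = 2520.
Minimum: 2376 at k=3.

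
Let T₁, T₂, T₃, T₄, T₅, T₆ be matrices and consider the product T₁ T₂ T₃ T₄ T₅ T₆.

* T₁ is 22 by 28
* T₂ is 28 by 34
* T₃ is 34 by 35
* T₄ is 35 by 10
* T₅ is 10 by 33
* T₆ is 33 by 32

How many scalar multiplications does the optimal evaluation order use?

45180

Adjacent pairs: T₁T₂ = 22·28·34 = 20944; T₂T₃ = 28·34·35 = 33320; T₃T₄ = 34·35·10 = 11900; T₄T₅ = 35·10·33 = 11550; T₅T₆ = 10·33·32 = 10560.
Length 3: T₁..T₃: k=1: 0+33320+22·28·35=54880; k=2: 20944+0+22·34·35=47124 → min 47124 | T₂..T₄: k=2: 0+11900+28·34·10=21420; k=3: 33320+0+28·35·10=43120 → min 21420 | T₃..T₅: k=3: 0+11550+34·35·33=50820; k=4: 11900+0+34·10·33=23120 → min 23120 | T₄..T₆: k=4: 0+10560+35·10·32=21760; k=5: 11550+0+35·33·32=48510 → min 21760.
Length 4: T₁..T₄: k=1: 0+21420+22·28·10=27580; k=2: 20944+11900+22·34·10=40324; k=3: 47124+0+22·35·10=54824 → min 27580 | T₂..T₅: k=2: 0+23120+28·34·33=54536; k=3: 33320+11550+28·35·33=77210; k=4: 21420+0+28·10·33=30660 → min 30660 | T₃..T₆: k=3: 0+21760+34·35·32=59840; k=4: 11900+10560+34·10·32=33340; k=5: 23120+0+34·33·32=59024 → min 33340.
Length 5: T₁..T₅: k=1: 0+30660+22·28·33=50988; k=2: 20944+23120+22·34·33=68748; k=3: 47124+11550+22·35·33=84084; k=4: 27580+0+22·10·33=34840 → min 34840 | T₂..T₆: k=2: 0+33340+28·34·32=63804; k=3: 33320+21760+28·35·32=86440; k=4: 21420+10560+28·10·32=40940; k=5: 30660+0+28·33·32=60228 → min 40940.
Length 6: T₁..T₆: k=1: 0+40940+22·28·32=60652; k=2: 20944+33340+22·34·32=78220; k=3: 47124+21760+22·35·32=93524; k=4: 27580+10560+22·10·32=45180; k=5: 34840+0+22·33·32=58072 → min 45180.
Optimal order: ((T₁ (T₂ (T₃ T₄))) (T₅ T₆)) with cost 45180.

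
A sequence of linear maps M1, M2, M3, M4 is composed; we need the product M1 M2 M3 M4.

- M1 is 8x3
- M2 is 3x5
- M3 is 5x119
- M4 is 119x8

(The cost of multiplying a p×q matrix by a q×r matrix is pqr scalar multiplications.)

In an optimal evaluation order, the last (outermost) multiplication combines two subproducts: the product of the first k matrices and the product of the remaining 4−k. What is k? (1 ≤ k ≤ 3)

1

Adjacent pairs: M1M2 = 8·3·5 = 120; M2M3 = 3·5·119 = 1785; M3M4 = 5·119·8 = 4760.
Length 3: M1..M3: k=1: 0+1785+8·3·119=4641; k=2: 120+0+8·5·119=4880 → min 4641 | M2..M4: k=2: 0+4760+3·5·8=4880; k=3: 1785+0+3·119·8=4641 → min 4641.
Top-level splits: k=1: (M1..M1)·(M2..M4) → 0+4641+8·3·8 = 4833; k=2: (M1..M2)·(M3..M4) → 120+4760+8·5·8 = 5200; k=3: (M1..M3)·(M4..M4) → 4641+0+8·119·8 = 12257.
Best split is after M1, i.e. k = 1.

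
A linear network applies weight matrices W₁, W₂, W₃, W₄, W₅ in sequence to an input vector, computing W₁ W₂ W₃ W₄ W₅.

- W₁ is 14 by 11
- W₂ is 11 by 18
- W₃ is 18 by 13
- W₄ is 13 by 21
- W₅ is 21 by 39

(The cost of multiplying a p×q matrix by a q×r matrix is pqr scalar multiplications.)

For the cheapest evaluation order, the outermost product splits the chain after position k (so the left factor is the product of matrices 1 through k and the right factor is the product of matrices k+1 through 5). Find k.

4

Adjacent pairs: W₁W₂ = 14·11·18 = 2772; W₂W₃ = 11·18·13 = 2574; W₃W₄ = 18·13·21 = 4914; W₄W₅ = 13·21·39 = 10647.
Length 3: W₁..W₃: k=1: 0+2574+14·11·13=4576; k=2: 2772+0+14·18·13=6048 → min 4576 | W₂..W₄: k=2: 0+4914+11·18·21=9072; k=3: 2574+0+11·13·21=5577 → min 5577 | W₃..W₅: k=3: 0+10647+18·13·39=19773; k=4: 4914+0+18·21·39=19656 → min 19656.
Length 4: W₁..W₄: k=1: 0+5577+14·11·21=8811; k=2: 2772+4914+14·18·21=12978; k=3: 4576+0+14·13·21=8398 → min 8398 | W₂..W₅: k=2: 0+19656+11·18·39=27378; k=3: 2574+10647+11·13·39=18798; k=4: 5577+0+11·21·39=14586 → min 14586.
Top-level splits: k=1: (W₁..W₁)·(W₂..W₅) → 0+14586+14·11·39 = 20592; k=2: (W₁..W₂)·(W₃..W₅) → 2772+19656+14·18·39 = 32256; k=3: (W₁..W₃)·(W₄..W₅) → 4576+10647+14·13·39 = 22321; k=4: (W₁..W₄)·(W₅..W₅) → 8398+0+14·21·39 = 19864.
Best split is after W₄, i.e. k = 4.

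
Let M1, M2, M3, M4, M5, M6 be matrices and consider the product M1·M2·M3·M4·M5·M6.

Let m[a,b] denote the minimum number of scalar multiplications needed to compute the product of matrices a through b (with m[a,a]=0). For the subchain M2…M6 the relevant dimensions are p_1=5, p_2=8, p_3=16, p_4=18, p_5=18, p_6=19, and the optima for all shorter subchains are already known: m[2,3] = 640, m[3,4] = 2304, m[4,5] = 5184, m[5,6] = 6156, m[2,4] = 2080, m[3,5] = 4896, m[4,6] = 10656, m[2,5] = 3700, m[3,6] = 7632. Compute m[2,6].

5410

m[2,6] = min over k∈[2,5] of m[2,k]+m[k+1,6]+p_{1}·p_k·p_{6}.
k=2: 0 + 7632 + 5·8·19 = 8392; k=3: 640 + 10656 + 5·16·19 = 12816; k=4: 2080 + 6156 + 5·18·19 = 9946; k=5: 3700 + 0 + 5·18·19 = 5410.
Minimum: 5410 at k=5.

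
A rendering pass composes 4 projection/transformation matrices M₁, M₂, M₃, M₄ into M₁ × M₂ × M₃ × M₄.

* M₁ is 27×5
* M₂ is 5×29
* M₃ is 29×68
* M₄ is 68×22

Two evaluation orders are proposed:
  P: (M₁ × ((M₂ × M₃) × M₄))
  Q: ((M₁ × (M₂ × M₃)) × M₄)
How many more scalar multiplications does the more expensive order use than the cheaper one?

39122

Order P = (M₁ × ((M₂ × M₃) × M₄)): (M₂ × M₃): 5×29 by 29×68 → 5×68, cost 5·29·68 = 9860; ((M₂ × M₃) × M₄): 5×68 by 68×22 → 5×22, cost 5·68·22 = 7480; cumulative 17340; (M₁ × ((M₂ × M₃) × M₄)): 27×5 by 5×22 → 27×22, cost 27·5·22 = 2970; cumulative 20310. Total 20310.
Order Q = ((M₁ × (M₂ × M₃)) × M₄): (M₂ × M₃): 5×29 by 29×68 → 5×68, cost 5·29·68 = 9860; (M₁ × (M₂ × M₃)): 27×5 by 5×68 → 27×68, cost 27·5·68 = 9180; cumulative 19040; ((M₁ × (M₂ × M₃)) × M₄): 27×68 by 68×22 → 27×22, cost 27·68·22 = 40392; cumulative 59432. Total 59432.
Difference: |20310 − 59432| = 39122.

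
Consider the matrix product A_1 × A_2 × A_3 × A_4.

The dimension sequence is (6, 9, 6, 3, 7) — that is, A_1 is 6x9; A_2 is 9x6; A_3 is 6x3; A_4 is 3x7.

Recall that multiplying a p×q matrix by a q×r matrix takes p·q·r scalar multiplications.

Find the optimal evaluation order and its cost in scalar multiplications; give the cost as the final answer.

450

Adjacent pairs: A_1A_2 = 6·9·6 = 324; A_2A_3 = 9·6·3 = 162; A_3A_4 = 6·3·7 = 126.
Length 3: A_1..A_3: k=1: 0+162+6·9·3=324; k=2: 324+0+6·6·3=432 → min 324 | A_2..A_4: k=2: 0+126+9·6·7=504; k=3: 162+0+9·3·7=351 → min 351.
Length 4: A_1..A_4: k=1: 0+351+6·9·7=729; k=2: 324+126+6·6·7=702; k=3: 324+0+6·3·7=450 → min 450.
Optimal parenthesization: ((A_1 × (A_2 × A_3)) × A_4) with cost 450.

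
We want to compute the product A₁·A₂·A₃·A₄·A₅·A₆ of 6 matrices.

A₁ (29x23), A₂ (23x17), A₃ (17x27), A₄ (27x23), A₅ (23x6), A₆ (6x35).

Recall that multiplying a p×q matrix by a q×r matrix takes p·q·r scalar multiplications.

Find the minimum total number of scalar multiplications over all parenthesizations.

Adjacent pairs: A₁A₂ = 29·23·17 = 11339; A₂A₃ = 23·17·27 = 10557; A₃A₄ = 17·27·23 = 10557; A₄A₅ = 27·23·6 = 3726; A₅A₆ = 23·6·35 = 4830.
Length 3: A₁..A₃: k=1: 0+10557+29·23·27=28566; k=2: 11339+0+29·17·27=24650 → min 24650 | A₂..A₄: k=2: 0+10557+23·17·23=19550; k=3: 10557+0+23·27·23=24840 → min 19550 | A₃..A₅: k=3: 0+3726+17·27·6=6480; k=4: 10557+0+17·23·6=12903 → min 6480 | A₄..A₆: k=4: 0+4830+27·23·35=26565; k=5: 3726+0+27·6·35=9396 → min 9396.
Length 4: A₁..A₄: k=1: 0+19550+29·23·23=34891; k=2: 11339+10557+29·17·23=33235; k=3: 24650+0+29·27·23=42659 → min 33235 | A₂..A₅: k=2: 0+6480+23·17·6=8826; k=3: 10557+3726+23·27·6=18009; k=4: 19550+0+23·23·6=22724 → min 8826 | A₃..A₆: k=3: 0+9396+17·27·35=25461; k=4: 10557+4830+17·23·35=29072; k=5: 6480+0+17·6·35=10050 → min 10050.
Length 5: A₁..A₅: k=1: 0+8826+29·23·6=12828; k=2: 11339+6480+29·17·6=20777; k=3: 24650+3726+29·27·6=33074; k=4: 33235+0+29·23·6=37237 → min 12828 | A₂..A₆: k=2: 0+10050+23·17·35=23735; k=3: 10557+9396+23·27·35=41688; k=4: 19550+4830+23·23·35=42895; k=5: 8826+0+23·6·35=13656 → min 13656.
Length 6: A₁..A₆: k=1: 0+13656+29·23·35=37001; k=2: 11339+10050+29·17·35=38644; k=3: 24650+9396+29·27·35=61451; k=4: 33235+4830+29·23·35=61410; k=5: 12828+0+29·6·35=18918 → min 18918.
Optimal order: ((A₁·(A₂·(A₃·(A₄·A₅))))·A₆) with cost 18918.

18918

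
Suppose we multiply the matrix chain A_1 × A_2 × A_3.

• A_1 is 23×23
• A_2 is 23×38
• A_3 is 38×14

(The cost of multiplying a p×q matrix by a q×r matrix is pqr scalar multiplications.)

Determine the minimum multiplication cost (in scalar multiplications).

19642

Order (A_1 × (A_2 × A_3)): (A_2 × A_3): 23×38 by 38×14 → 23×14, cost 23·38·14 = 12236; (A_1 × (A_2 × A_3)): 23×23 by 23×14 → 23×14, cost 23·23·14 = 7406; cumulative 19642. Total 19642.
Order ((A_1 × A_2) × A_3): (A_1 × A_2): 23×23 by 23×38 → 23×38, cost 23·23·38 = 20102; ((A_1 × A_2) × A_3): 23×38 by 38×14 → 23×14, cost 23·38·14 = 12236; cumulative 32338. Total 32338.
Minimum: 19642.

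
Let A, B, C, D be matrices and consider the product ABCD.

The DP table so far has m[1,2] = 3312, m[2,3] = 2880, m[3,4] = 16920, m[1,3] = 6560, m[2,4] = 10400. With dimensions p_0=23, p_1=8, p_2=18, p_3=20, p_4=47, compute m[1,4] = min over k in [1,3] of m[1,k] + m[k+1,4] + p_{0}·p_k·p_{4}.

19048

m[1,4] = min over k∈[1,3] of m[1,k]+m[k+1,4]+p_{0}·p_k·p_{4}.
k=1: 0 + 10400 + 23·8·47 = 19048; k=2: 3312 + 16920 + 23·18·47 = 39690; k=3: 6560 + 0 + 23·20·47 = 28180.
Minimum: 19048 at k=1.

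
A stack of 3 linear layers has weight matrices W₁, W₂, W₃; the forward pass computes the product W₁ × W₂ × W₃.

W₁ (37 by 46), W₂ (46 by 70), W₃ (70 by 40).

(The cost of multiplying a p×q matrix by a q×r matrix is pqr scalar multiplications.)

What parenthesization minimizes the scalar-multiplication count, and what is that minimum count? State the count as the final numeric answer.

(W₁ × (W₂ × W₃)): cost 196880.
((W₁ × W₂) × W₃): cost 222740.
Optimal: (W₁ × (W₂ × W₃)) with cost 196880.

196880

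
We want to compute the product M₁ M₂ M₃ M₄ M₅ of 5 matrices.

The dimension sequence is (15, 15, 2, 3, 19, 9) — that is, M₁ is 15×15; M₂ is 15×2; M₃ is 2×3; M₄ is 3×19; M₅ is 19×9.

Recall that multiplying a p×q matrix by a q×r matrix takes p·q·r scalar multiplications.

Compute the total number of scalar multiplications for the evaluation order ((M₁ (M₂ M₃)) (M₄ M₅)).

(M₂ M₃): 15×2 by 2×3 → 15×3, cost 15·2·3 = 90
(M₁ (M₂ M₃)): 15×15 by 15×3 → 15×3, cost 15·15·3 = 675; cumulative 765
(M₄ M₅): 3×19 by 19×9 → 3×9, cost 3·19·9 = 513
((M₁ (M₂ M₃)) (M₄ M₅)): 15×3 by 3×9 → 15×9, cost 15·3·9 = 405; cumulative 1683
Total: 1683 scalar multiplications.

1683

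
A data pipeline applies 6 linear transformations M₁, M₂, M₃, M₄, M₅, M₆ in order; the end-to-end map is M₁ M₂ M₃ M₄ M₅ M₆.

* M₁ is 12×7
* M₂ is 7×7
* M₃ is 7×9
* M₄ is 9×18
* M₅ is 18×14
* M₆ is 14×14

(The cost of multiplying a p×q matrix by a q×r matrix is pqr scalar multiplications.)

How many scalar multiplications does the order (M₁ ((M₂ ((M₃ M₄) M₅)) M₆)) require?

(M₃ M₄): 7×9 by 9×18 → 7×18, cost 7·9·18 = 1134
((M₃ M₄) M₅): 7×18 by 18×14 → 7×14, cost 7·18·14 = 1764; cumulative 2898
(M₂ ((M₃ M₄) M₅)): 7×7 by 7×14 → 7×14, cost 7·7·14 = 686; cumulative 3584
((M₂ ((M₃ M₄) M₅)) M₆): 7×14 by 14×14 → 7×14, cost 7·14·14 = 1372; cumulative 4956
(M₁ ((M₂ ((M₃ M₄) M₅)) M₆)): 12×7 by 7×14 → 12×14, cost 12·7·14 = 1176; cumulative 6132
Total: 6132 scalar multiplications.

6132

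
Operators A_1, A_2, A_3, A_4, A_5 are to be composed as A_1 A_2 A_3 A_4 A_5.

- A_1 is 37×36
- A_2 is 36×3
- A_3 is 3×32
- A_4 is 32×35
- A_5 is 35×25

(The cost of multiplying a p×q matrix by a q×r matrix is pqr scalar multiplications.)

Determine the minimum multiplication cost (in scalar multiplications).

12756

Adjacent pairs: A_1A_2 = 37·36·3 = 3996; A_2A_3 = 36·3·32 = 3456; A_3A_4 = 3·32·35 = 3360; A_4A_5 = 32·35·25 = 28000.
Length 3: A_1..A_3: k=1: 0+3456+37·36·32=46080; k=2: 3996+0+37·3·32=7548 → min 7548 | A_2..A_4: k=2: 0+3360+36·3·35=7140; k=3: 3456+0+36·32·35=43776 → min 7140 | A_3..A_5: k=3: 0+28000+3·32·25=30400; k=4: 3360+0+3·35·25=5985 → min 5985.
Length 4: A_1..A_4: k=1: 0+7140+37·36·35=53760; k=2: 3996+3360+37·3·35=11241; k=3: 7548+0+37·32·35=48988 → min 11241 | A_2..A_5: k=2: 0+5985+36·3·25=8685; k=3: 3456+28000+36·32·25=60256; k=4: 7140+0+36·35·25=38640 → min 8685.
Length 5: A_1..A_5: k=1: 0+8685+37·36·25=41985; k=2: 3996+5985+37·3·25=12756; k=3: 7548+28000+37·32·25=65148; k=4: 11241+0+37·35·25=43616 → min 12756.
Optimal order: ((A_1 A_2) ((A_3 A_4) A_5)) with cost 12756.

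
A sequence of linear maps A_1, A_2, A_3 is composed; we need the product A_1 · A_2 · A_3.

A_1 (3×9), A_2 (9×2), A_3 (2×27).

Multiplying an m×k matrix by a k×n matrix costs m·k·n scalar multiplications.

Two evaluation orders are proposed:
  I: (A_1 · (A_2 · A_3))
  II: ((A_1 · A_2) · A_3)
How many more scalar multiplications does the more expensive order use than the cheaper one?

999

Order I = (A_1 · (A_2 · A_3)): (A_2 · A_3): 9×2 by 2×27 → 9×27, cost 9·2·27 = 486; (A_1 · (A_2 · A_3)): 3×9 by 9×27 → 3×27, cost 3·9·27 = 729; cumulative 1215. Total 1215.
Order II = ((A_1 · A_2) · A_3): (A_1 · A_2): 3×9 by 9×2 → 3×2, cost 3·9·2 = 54; ((A_1 · A_2) · A_3): 3×2 by 2×27 → 3×27, cost 3·2·27 = 162; cumulative 216. Total 216.
Difference: |1215 − 216| = 999.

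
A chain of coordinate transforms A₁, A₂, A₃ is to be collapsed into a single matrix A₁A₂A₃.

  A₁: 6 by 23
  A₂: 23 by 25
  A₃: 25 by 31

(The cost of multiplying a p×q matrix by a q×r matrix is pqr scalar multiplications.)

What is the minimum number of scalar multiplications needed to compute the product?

Order (A₁(A₂A₃)): (A₂A₃): 23×25 by 25×31 → 23×31, cost 23·25·31 = 17825; (A₁(A₂A₃)): 6×23 by 23×31 → 6×31, cost 6·23·31 = 4278; cumulative 22103. Total 22103.
Order ((A₁A₂)A₃): (A₁A₂): 6×23 by 23×25 → 6×25, cost 6·23·25 = 3450; ((A₁A₂)A₃): 6×25 by 25×31 → 6×31, cost 6·25·31 = 4650; cumulative 8100. Total 8100.
Minimum: 8100.

8100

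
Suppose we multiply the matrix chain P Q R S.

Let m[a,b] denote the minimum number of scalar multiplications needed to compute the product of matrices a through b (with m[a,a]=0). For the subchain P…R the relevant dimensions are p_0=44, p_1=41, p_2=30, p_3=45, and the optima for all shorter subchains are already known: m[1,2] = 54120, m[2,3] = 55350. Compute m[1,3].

113520

m[1,3] = min over k∈[1,2] of m[1,k]+m[k+1,3]+p_{0}·p_k·p_{3}.
k=1: 0 + 55350 + 44·41·45 = 136530; k=2: 54120 + 0 + 44·30·45 = 113520.
Minimum: 113520 at k=2.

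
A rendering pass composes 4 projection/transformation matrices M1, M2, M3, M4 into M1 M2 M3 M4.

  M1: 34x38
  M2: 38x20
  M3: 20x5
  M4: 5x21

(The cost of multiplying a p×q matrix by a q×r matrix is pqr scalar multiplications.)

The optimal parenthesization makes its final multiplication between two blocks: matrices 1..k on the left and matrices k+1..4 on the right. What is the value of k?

Adjacent pairs: M1M2 = 34·38·20 = 25840; M2M3 = 38·20·5 = 3800; M3M4 = 20·5·21 = 2100.
Length 3: M1..M3: k=1: 0+3800+34·38·5=10260; k=2: 25840+0+34·20·5=29240 → min 10260 | M2..M4: k=2: 0+2100+38·20·21=18060; k=3: 3800+0+38·5·21=7790 → min 7790.
Top-level splits: k=1: (M1..M1)·(M2..M4) → 0+7790+34·38·21 = 34922; k=2: (M1..M2)·(M3..M4) → 25840+2100+34·20·21 = 42220; k=3: (M1..M3)·(M4..M4) → 10260+0+34·5·21 = 13830.
Best split is after M3, i.e. k = 3.

3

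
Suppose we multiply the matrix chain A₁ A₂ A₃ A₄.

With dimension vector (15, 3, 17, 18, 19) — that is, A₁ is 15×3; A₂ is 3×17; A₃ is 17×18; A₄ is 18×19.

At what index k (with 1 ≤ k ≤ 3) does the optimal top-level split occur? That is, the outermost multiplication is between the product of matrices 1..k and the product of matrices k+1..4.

1

Adjacent pairs: A₁A₂ = 15·3·17 = 765; A₂A₃ = 3·17·18 = 918; A₃A₄ = 17·18·19 = 5814.
Length 3: A₁..A₃: k=1: 0+918+15·3·18=1728; k=2: 765+0+15·17·18=5355 → min 1728 | A₂..A₄: k=2: 0+5814+3·17·19=6783; k=3: 918+0+3·18·19=1944 → min 1944.
Top-level splits: k=1: (A₁..A₁)·(A₂..A₄) → 0+1944+15·3·19 = 2799; k=2: (A₁..A₂)·(A₃..A₄) → 765+5814+15·17·19 = 11424; k=3: (A₁..A₃)·(A₄..A₄) → 1728+0+15·18·19 = 6858.
Best split is after A₁, i.e. k = 1.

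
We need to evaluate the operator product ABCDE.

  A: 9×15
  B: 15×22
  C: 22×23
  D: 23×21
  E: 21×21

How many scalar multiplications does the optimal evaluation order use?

15840

Adjacent pairs: AB = 9·15·22 = 2970; BC = 15·22·23 = 7590; CD = 22·23·21 = 10626; DE = 23·21·21 = 10143.
Length 3: A..C: k=1: 0+7590+9·15·23=10695; k=2: 2970+0+9·22·23=7524 → min 7524 | B..D: k=2: 0+10626+15·22·21=17556; k=3: 7590+0+15·23·21=14835 → min 14835 | C..E: k=3: 0+10143+22·23·21=20769; k=4: 10626+0+22·21·21=20328 → min 20328.
Length 4: A..D: k=1: 0+14835+9·15·21=17670; k=2: 2970+10626+9·22·21=17754; k=3: 7524+0+9·23·21=11871 → min 11871 | B..E: k=2: 0+20328+15·22·21=27258; k=3: 7590+10143+15·23·21=24978; k=4: 14835+0+15·21·21=21450 → min 21450.
Length 5: A..E: k=1: 0+21450+9·15·21=24285; k=2: 2970+20328+9·22·21=27456; k=3: 7524+10143+9·23·21=22014; k=4: 11871+0+9·21·21=15840 → min 15840.
Optimal order: ((((AB)C)D)E) with cost 15840.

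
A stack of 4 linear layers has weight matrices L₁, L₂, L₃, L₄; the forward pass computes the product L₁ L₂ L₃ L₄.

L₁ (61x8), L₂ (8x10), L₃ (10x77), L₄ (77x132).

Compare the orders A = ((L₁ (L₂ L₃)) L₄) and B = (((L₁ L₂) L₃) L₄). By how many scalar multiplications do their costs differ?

8114

Order A = ((L₁ (L₂ L₃)) L₄): (L₂ L₃): 8×10 by 10×77 → 8×77, cost 8·10·77 = 6160; (L₁ (L₂ L₃)): 61×8 by 8×77 → 61×77, cost 61·8·77 = 37576; cumulative 43736; ((L₁ (L₂ L₃)) L₄): 61×77 by 77×132 → 61×132, cost 61·77·132 = 620004; cumulative 663740. Total 663740.
Order B = (((L₁ L₂) L₃) L₄): (L₁ L₂): 61×8 by 8×10 → 61×10, cost 61·8·10 = 4880; ((L₁ L₂) L₃): 61×10 by 10×77 → 61×77, cost 61·10·77 = 46970; cumulative 51850; (((L₁ L₂) L₃) L₄): 61×77 by 77×132 → 61×132, cost 61·77·132 = 620004; cumulative 671854. Total 671854.
Difference: |663740 − 671854| = 8114.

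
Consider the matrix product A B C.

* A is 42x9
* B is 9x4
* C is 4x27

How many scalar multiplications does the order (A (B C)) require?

11178

(B C): 9×4 by 4×27 → 9×27, cost 9·4·27 = 972
(A (B C)): 42×9 by 9×27 → 42×27, cost 42·9·27 = 10206; cumulative 11178
Total: 11178 scalar multiplications.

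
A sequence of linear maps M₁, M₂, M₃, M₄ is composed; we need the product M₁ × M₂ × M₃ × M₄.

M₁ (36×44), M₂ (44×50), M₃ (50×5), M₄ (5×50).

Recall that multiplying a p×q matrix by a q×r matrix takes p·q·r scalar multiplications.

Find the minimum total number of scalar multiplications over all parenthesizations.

Adjacent pairs: M₁M₂ = 36·44·50 = 79200; M₂M₃ = 44·50·5 = 11000; M₃M₄ = 50·5·50 = 12500.
Length 3: M₁..M₃: k=1: 0+11000+36·44·5=18920; k=2: 79200+0+36·50·5=88200 → min 18920 | M₂..M₄: k=2: 0+12500+44·50·50=122500; k=3: 11000+0+44·5·50=22000 → min 22000.
Length 4: M₁..M₄: k=1: 0+22000+36·44·50=101200; k=2: 79200+12500+36·50·50=181700; k=3: 18920+0+36·5·50=27920 → min 27920.
Optimal order: ((M₁ × (M₂ × M₃)) × M₄) with cost 27920.

27920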